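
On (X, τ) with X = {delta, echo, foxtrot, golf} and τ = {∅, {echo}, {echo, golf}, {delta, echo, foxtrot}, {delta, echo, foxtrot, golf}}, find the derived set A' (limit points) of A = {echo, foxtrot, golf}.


A' = {delta, foxtrot, golf}

For each x ∈ X, list the open sets U ∈ τ with x ∈ U, then check whether U ∩ (A ∖ {x}) ≠ ∅ for every such U.
  x = delta: opens ∋ x are {delta, echo, foxtrot}, {delta, echo, foxtrot, golf}; each meets A ∖ {delta}, so x IS a limit point.
  x = echo: open {echo} ∋ x has {echo} ∩ (A ∖ {echo}) = ∅, so x is NOT a limit point.
  x = foxtrot: opens ∋ x are {delta, echo, foxtrot}, {delta, echo, foxtrot, golf}; each meets A ∖ {foxtrot}, so x IS a limit point.
  x = golf: opens ∋ x are {echo, golf}, {delta, echo, foxtrot, golf}; each meets A ∖ {golf}, so x IS a limit point.
Collecting: A' = {delta, foxtrot, golf}.


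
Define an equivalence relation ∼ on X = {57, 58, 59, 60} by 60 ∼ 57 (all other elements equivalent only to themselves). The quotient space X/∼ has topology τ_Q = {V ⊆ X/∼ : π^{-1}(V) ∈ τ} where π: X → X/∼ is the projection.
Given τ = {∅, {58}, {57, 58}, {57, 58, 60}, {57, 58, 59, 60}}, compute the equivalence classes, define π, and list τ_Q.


X/∼ = {[57=60], [58], [59]}; |τ_Q| = 4.

Equivalence classes: [57=60], [58], [59].
Quotient map π: X → X/∼ sends 57 ↦ [57=60], 58 ↦ [58], 59 ↦ [59], 60 ↦ [57=60].
For each subset V ⊆ X/∼, compute π^{-1}(V) ⊆ X and check whether π^{-1}(V) ∈ τ. V is open in τ_Q iff π^{-1}(V) ∈ τ.
  V = {}: π^{-1}(V) = ∅ ∈ τ ✓.
  V = {[57=60]}: π^{-1}(V) = {57, 60} ∉ τ ✗.
  V = {[58]}: π^{-1}(V) = {58} ∈ τ ✓.
  V = {[57=60], [58]}: π^{-1}(V) = {57, 58, 60} ∈ τ ✓.
  V = {[59]}: π^{-1}(V) = {59} ∉ τ ✗.
  V = {[57=60], [59]}: π^{-1}(V) = {57, 59, 60} ∉ τ ✗.
  V = {[58], [59]}: π^{-1}(V) = {58, 59} ∉ τ ✗.
  V = {[57=60], [58], [59]}: π^{-1}(V) = {57, 58, 59, 60} ∈ τ ✓.
Open sets in the quotient: τ_Q = {{}, {[58]}, {[57=60], [58]}, {[57=60], [58], [59]}} (4 elements).


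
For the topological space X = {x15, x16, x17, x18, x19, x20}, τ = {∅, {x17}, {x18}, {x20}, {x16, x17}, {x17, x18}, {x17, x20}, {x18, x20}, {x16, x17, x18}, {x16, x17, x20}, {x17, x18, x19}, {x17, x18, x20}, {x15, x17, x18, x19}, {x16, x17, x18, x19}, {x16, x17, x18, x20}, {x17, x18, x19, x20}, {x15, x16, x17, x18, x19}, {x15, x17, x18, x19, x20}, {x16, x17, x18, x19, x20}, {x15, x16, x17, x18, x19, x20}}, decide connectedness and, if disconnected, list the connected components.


(X, τ) is disconnected; components = [{x20}, {x15, x16, x17, x18, x19}].

Find clopen sets (U ∈ τ with X ∖ U ∈ τ):
  U = ∅, X ∖ U = {x15, x16, x17, x18, x19, x20} — both open, so U is clopen.
  U = {x20}, X ∖ U = {x15, x16, x17, x18, x19} — both open, so U is clopen.
  U = {x15, x16, x17, x18, x19}, X ∖ U = {x20} — both open, so U is clopen.
  U = {x15, x16, x17, x18, x19, x20}, X ∖ U = ∅ — both open, so U is clopen.
Nontrivial clopen(s) exist: e.g. {x20}. So (X, τ) is disconnected.
Compute connected components by grouping points that agree on all clopens:
  component: {x20}
  component: {x15, x16, x17, x18, x19}


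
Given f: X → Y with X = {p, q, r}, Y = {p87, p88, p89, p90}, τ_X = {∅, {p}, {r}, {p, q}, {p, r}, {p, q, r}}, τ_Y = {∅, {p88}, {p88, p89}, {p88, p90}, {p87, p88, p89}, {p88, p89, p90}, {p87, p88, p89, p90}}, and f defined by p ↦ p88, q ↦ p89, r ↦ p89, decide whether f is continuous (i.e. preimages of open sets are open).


f IS continuous.

Compute f^{-1}(U) for each U ∈ τ_Y:
  U = ∅: f^{-1}(U) = ∅ ∈ τ_X ✓.
  U = {p88}: f^{-1}(U) = {p} ∈ τ_X ✓.
  U = {p88, p89}: f^{-1}(U) = {p, q, r} ∈ τ_X ✓.
  U = {p88, p90}: f^{-1}(U) = {p} ∈ τ_X ✓.
  U = {p87, p88, p89}: f^{-1}(U) = {p, q, r} ∈ τ_X ✓.
  U = {p88, p89, p90}: f^{-1}(U) = {p, q, r} ∈ τ_X ✓.
  U = {p87, p88, p89, p90}: f^{-1}(U) = {p, q, r} ∈ τ_X ✓.
Every preimage lies in τ_X, so f IS continuous.


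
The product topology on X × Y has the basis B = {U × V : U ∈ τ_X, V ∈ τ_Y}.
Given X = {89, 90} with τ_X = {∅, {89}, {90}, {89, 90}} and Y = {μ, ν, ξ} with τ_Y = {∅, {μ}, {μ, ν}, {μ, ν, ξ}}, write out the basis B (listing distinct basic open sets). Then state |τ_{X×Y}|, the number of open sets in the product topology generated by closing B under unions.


Basis B = {∅ × ∅, {89} × {μ}, {90} × {μ}, {89} × {μ, ν}, {89, 90} × {μ}, {90} × {μ, ν}, {89} × {μ, ν, ξ}, {90} × {μ, ν, ξ}, {89, 90} × {μ, ν}, {89, 90} × {μ, ν, ξ}}; |τ_{X×Y}| = 16.

Enumerate products U × V with U ∈ τ_X, V ∈ τ_Y (deduplicated):
  ∅ × ∅ = {} (∅)
  {89} × {μ} = {(89,μ)}
  {90} × {μ} = {(90,μ)}
  {89} × {μ, ν} = {(89,μ), (89,ν)}
  {89, 90} × {μ} = {(89,μ), (90,μ)}
  {90} × {μ, ν} = {(90,μ), (90,ν)}
  {89} × {μ, ν, ξ} = {(89,μ), (89,ν), (89,ξ)}
  {90} × {μ, ν, ξ} = {(90,μ), (90,ν), (90,ξ)}
  {89, 90} × {μ, ν} = {(89,μ), (89,ν), (90,μ), (90,ν)}
  {89, 90} × {μ, ν, ξ} = {(89,μ), (89,ν), (89,ξ), (90,μ), (90,ν), (90,ξ)}
These 10 distinct sets form the basis B.
Close under arbitrary unions to get τ_{X×Y}; counting gives |τ_{X×Y}| = 16.


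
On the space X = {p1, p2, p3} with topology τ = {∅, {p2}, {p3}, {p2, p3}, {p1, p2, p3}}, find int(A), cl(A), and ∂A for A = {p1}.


int(A) = ∅, cl(A) = {p1}, ∂A = {p1}.

Closed sets in (X, τ) are complements of opens:
  closed(X, τ) = {∅, {p1}, {p1, p2}, {p1, p3}, {p1, p2, p3}}.
int(A) = ⋃ {U ∈ τ : U ⊆ A}. Opens contained in A: ∅.
Taking the union of these: int(A) = ∅.
cl(A) = ⋂ {C closed : A ⊆ C}. Closed sets containing A: {p1}, {p1, p2}, {p1, p3}, {p1, p2, p3}.
Intersecting these: cl(A) = {p1}.
∂A = cl(A) ∖ int(A) = {p1} ∖ ∅ = {p1}.


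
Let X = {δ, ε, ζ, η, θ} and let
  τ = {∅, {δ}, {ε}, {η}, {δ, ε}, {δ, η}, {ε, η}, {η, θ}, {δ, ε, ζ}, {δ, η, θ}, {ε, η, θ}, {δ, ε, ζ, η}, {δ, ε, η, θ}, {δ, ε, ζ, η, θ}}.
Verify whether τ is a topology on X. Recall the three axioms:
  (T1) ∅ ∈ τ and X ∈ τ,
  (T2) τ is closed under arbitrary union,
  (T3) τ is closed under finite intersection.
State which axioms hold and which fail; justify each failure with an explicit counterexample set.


τ is NOT a topology on X.

Axiom (T1): ∅ ∈ τ? Yes; X ∈ τ? Yes.
Axiom (T2/T3): check pairwise unions and intersections of members of τ.
Counterexample for (T2): {δ} ∪ {ε, η} = {δ, ε, η} ∉ τ. Therefore τ is NOT a topology.


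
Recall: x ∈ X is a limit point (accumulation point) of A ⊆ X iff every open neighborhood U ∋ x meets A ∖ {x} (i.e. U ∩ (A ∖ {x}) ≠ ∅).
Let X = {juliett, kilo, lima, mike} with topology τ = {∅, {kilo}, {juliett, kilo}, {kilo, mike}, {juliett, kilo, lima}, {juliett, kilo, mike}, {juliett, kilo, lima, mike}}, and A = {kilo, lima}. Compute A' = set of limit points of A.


A' = {juliett, lima, mike}

For each x ∈ X, list the open sets U ∈ τ with x ∈ U, then check whether U ∩ (A ∖ {x}) ≠ ∅ for every such U.
  x = juliett: opens ∋ x are {juliett, kilo}, {juliett, kilo, lima}, {juliett, kilo, mike}, {juliett, kilo, lima, mike}; each meets A ∖ {juliett}, so x IS a limit point.
  x = kilo: open {kilo} ∋ x has {kilo} ∩ (A ∖ {kilo}) = ∅, so x is NOT a limit point.
  x = lima: opens ∋ x are {juliett, kilo, lima}, {juliett, kilo, lima, mike}; each meets A ∖ {lima}, so x IS a limit point.
  x = mike: opens ∋ x are {kilo, mike}, {juliett, kilo, mike}, {juliett, kilo, lima, mike}; each meets A ∖ {mike}, so x IS a limit point.
Collecting: A' = {juliett, lima, mike}.


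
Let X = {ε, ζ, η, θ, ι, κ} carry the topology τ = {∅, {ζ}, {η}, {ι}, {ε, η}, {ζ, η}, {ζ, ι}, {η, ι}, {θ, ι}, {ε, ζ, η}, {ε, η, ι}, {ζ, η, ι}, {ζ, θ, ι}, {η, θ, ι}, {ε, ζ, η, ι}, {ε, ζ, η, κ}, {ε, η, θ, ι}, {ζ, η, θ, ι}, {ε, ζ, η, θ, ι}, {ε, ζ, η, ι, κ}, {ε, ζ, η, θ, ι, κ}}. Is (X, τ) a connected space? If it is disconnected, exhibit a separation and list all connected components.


(X, τ) is disconnected; components = [{θ, ι}, {ε, ζ, η, κ}].

Find clopen sets (U ∈ τ with X ∖ U ∈ τ):
  U = ∅, X ∖ U = {ε, ζ, η, θ, ι, κ} — both open, so U is clopen.
  U = {θ, ι}, X ∖ U = {ε, ζ, η, κ} — both open, so U is clopen.
  U = {ε, ζ, η, κ}, X ∖ U = {θ, ι} — both open, so U is clopen.
  U = {ε, ζ, η, θ, ι, κ}, X ∖ U = ∅ — both open, so U is clopen.
Nontrivial clopen(s) exist: e.g. {ε, ζ, η, κ}. So (X, τ) is disconnected.
Compute connected components by grouping points that agree on all clopens:
  component: {θ, ι}
  component: {ε, ζ, η, κ}


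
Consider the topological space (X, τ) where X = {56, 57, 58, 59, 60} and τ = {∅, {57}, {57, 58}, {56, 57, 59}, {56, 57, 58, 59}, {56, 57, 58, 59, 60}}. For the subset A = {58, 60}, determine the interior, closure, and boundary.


int(A) = ∅, cl(A) = {58, 60}, ∂A = {58, 60}.

Closed sets in (X, τ) are complements of opens:
  closed(X, τ) = {∅, {60}, {58, 60}, {56, 59, 60}, {56, 58, 59, 60}, {56, 57, 58, 59, 60}}.
int(A) = ⋃ {U ∈ τ : U ⊆ A}. Opens contained in A: ∅.
Taking the union of these: int(A) = ∅.
cl(A) = ⋂ {C closed : A ⊆ C}. Closed sets containing A: {58, 60}, {56, 58, 59, 60}, {56, 57, 58, 59, 60}.
Intersecting these: cl(A) = {58, 60}.
∂A = cl(A) ∖ int(A) = {58, 60} ∖ ∅ = {58, 60}.


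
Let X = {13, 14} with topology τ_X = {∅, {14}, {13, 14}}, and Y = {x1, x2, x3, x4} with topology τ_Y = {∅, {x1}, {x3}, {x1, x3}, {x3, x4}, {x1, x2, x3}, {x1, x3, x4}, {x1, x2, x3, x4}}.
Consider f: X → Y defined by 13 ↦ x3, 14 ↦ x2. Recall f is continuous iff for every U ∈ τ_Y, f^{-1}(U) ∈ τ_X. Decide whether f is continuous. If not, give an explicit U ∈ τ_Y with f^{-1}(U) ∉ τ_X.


f is NOT continuous.

Compute f^{-1}(U) for each U ∈ τ_Y:
  U = ∅: f^{-1}(U) = ∅ ∈ τ_X ✓.
  U = {x1}: f^{-1}(U) = ∅ ∈ τ_X ✓.
  U = {x3}: f^{-1}(U) = {13} ∉ τ_X ✗.
  U = {x1, x3}: f^{-1}(U) = {13} ∉ τ_X ✗.
  U = {x3, x4}: f^{-1}(U) = {13} ∉ τ_X ✗.
  U = {x1, x2, x3}: f^{-1}(U) = {13, 14} ∈ τ_X ✓.
  U = {x1, x3, x4}: f^{-1}(U) = {13} ∉ τ_X ✗.
  U = {x1, x2, x3, x4}: f^{-1}(U) = {13, 14} ∈ τ_X ✓.
Found U = {x3} with f^{-1}(U) = {13} not in τ_X. Therefore f is NOT continuous.


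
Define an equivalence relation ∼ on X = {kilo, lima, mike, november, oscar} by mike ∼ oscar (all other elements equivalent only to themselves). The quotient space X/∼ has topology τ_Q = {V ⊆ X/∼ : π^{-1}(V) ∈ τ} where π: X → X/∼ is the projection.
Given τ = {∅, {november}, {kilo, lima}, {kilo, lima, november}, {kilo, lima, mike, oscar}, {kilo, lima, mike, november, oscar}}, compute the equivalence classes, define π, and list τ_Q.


X/∼ = {[kilo], [lima], [mike=oscar], [november]}; |τ_Q| = 6.

Equivalence classes: [kilo], [lima], [mike=oscar], [november].
Quotient map π: X → X/∼ sends kilo ↦ [kilo], lima ↦ [lima], mike ↦ [mike=oscar], november ↦ [november], oscar ↦ [mike=oscar].
For each subset V ⊆ X/∼, compute π^{-1}(V) ⊆ X and check whether π^{-1}(V) ∈ τ. V is open in τ_Q iff π^{-1}(V) ∈ τ.
  V = {}: π^{-1}(V) = ∅ ∈ τ ✓.
  V = {[kilo]}: π^{-1}(V) = {kilo} ∉ τ ✗.
  V = {[lima]}: π^{-1}(V) = {lima} ∉ τ ✗.
  V = {[kilo], [lima]}: π^{-1}(V) = {kilo, lima} ∈ τ ✓.
  V = {[mike=oscar]}: π^{-1}(V) = {mike, oscar} ∉ τ ✗.
  V = {[kilo], [mike=oscar]}: π^{-1}(V) = {kilo, mike, oscar} ∉ τ ✗.
  V = {[lima], [mike=oscar]}: π^{-1}(V) = {lima, mike, oscar} ∉ τ ✗.
  V = {[kilo], [lima], [mike=oscar]}: π^{-1}(V) = {kilo, lima, mike, oscar} ∈ τ ✓.
  V = {[november]}: π^{-1}(V) = {november} ∈ τ ✓.
  V = {[kilo], [november]}: π^{-1}(V) = {kilo, november} ∉ τ ✗.
  V = {[lima], [november]}: π^{-1}(V) = {lima, november} ∉ τ ✗.
  V = {[kilo], [lima], [november]}: π^{-1}(V) = {kilo, lima, november} ∈ τ ✓.
  V = {[mike=oscar], [november]}: π^{-1}(V) = {mike, november, oscar} ∉ τ ✗.
  V = {[kilo], [mike=oscar], [november]}: π^{-1}(V) = {kilo, mike, november, oscar} ∉ τ ✗.
  V = {[lima], [mike=oscar], [november]}: π^{-1}(V) = {lima, mike, november, oscar} ∉ τ ✗.
  V = {[kilo], [lima], [mike=oscar], [november]}: π^{-1}(V) = {kilo, lima, mike, november, oscar} ∈ τ ✓.
Open sets in the quotient: τ_Q = {{}, {[kilo], [lima]}, {[kilo], [lima], [mike=oscar]}, {[november]}, {[kilo], [lima], [november]}, {[kilo], [lima], [mike=oscar], [november]}} (6 elements).


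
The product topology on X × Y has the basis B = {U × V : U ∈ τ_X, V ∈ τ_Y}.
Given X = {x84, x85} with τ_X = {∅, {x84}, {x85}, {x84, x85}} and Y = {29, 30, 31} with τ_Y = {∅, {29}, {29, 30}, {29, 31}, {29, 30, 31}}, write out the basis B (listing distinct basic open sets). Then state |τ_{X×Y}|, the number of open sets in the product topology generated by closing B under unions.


Basis B = {∅ × ∅, {x84} × {29}, {x85} × {29}, {x84} × {29, 30}, {x84} × {29, 31}, {x84, x85} × {29}, {x85} × {29, 30}, {x85} × {29, 31}, {x84} × {29, 30, 31}, {x85} × {29, 30, 31}, {x84, x85} × {29, 30}, {x84, x85} × {29, 31}, {x84, x85} × {29, 30, 31}}; |τ_{X×Y}| = 25.

Enumerate products U × V with U ∈ τ_X, V ∈ τ_Y (deduplicated):
  ∅ × ∅ = {} (∅)
  {x84} × {29} = {(x84,29)}
  {x85} × {29} = {(x85,29)}
  {x84} × {29, 30} = {(x84,29), (x84,30)}
  {x84} × {29, 31} = {(x84,29), (x84,31)}
  {x84, x85} × {29} = {(x84,29), (x85,29)}
  {x85} × {29, 30} = {(x85,29), (x85,30)}
  {x85} × {29, 31} = {(x85,29), (x85,31)}
  {x84} × {29, 30, 31} = {(x84,29), (x84,30), (x84,31)}
  {x85} × {29, 30, 31} = {(x85,29), (x85,30), (x85,31)}
  {x84, x85} × {29, 30} = {(x84,29), (x84,30), (x85,29), (x85,30)}
  {x84, x85} × {29, 31} = {(x84,29), (x84,31), (x85,29), (x85,31)}
  {x84, x85} × {29, 30, 31} = {(x84,29), (x84,30), (x84,31), (x85,29), (x85,30), (x85,31)}
These 13 distinct sets form the basis B.
Close under arbitrary unions to get τ_{X×Y}; counting gives |τ_{X×Y}| = 25.


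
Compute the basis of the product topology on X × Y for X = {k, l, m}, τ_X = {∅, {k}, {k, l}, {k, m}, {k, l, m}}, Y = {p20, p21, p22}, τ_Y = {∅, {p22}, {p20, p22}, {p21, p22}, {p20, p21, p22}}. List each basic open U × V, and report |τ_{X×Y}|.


Basis B = {∅ × ∅, {k} × {p22}, {k} × {p20, p22}, {k} × {p21, p22}, {k, l} × {p22}, {k, m} × {p22}, {k} × {p20, p21, p22}, {k, l, m} × {p22}, {k, l} × {p20, p22}, {k, m} × {p20, p22}, {k, l} × {p21, p22}, {k, m} × {p21, p22}, {k, l} × {p20, p21, p22}, {k, m} × {p20, p21, p22}, {k, l, m} × {p20, p22}, {k, l, m} × {p21, p22}, {k, l, m} × {p20, p21, p22}}; |τ_{X×Y}| = 48.

Enumerate products U × V with U ∈ τ_X, V ∈ τ_Y (deduplicated):
  ∅ × ∅ = {} (∅)
  {k} × {p22} = {(k,p22)}
  {k} × {p20, p22} = {(k,p20), (k,p22)}
  {k} × {p21, p22} = {(k,p21), (k,p22)}
  {k, l} × {p22} = {(k,p22), (l,p22)}
  {k, m} × {p22} = {(k,p22), (m,p22)}
  {k} × {p20, p21, p22} = {(k,p20), (k,p21), (k,p22)}
  {k, l, m} × {p22} = {(k,p22), (l,p22), (m,p22)}
  {k, l} × {p20, p22} = {(k,p20), (k,p22), (l,p20), (l,p22)}
  {k, m} × {p20, p22} = {(k,p20), (k,p22), (m,p20), (m,p22)}
  {k, l} × {p21, p22} = {(k,p21), (k,p22), (l,p21), (l,p22)}
  {k, m} × {p21, p22} = {(k,p21), (k,p22), (m,p21), (m,p22)}
  {k, l} × {p20, p21, p22} = {(k,p20), (k,p21), (k,p22), (l,p20), (l,p21), (l,p22)}
  {k, m} × {p20, p21, p22} = {(k,p20), (k,p21), (k,p22), (m,p20), (m,p21), (m,p22)}
  {k, l, m} × {p20, p22} = {(k,p20), (k,p22), (l,p20), (l,p22), (m,p20), (m,p22)}
  {k, l, m} × {p21, p22} = {(k,p21), (k,p22), (l,p21), (l,p22), (m,p21), (m,p22)}
  {k, l, m} × {p20, p21, p22} = {(k,p20), (k,p21), (k,p22), (l,p20), (l,p21), (l,p22), (m,p20), (m,p21), (m,p22)}
These 17 distinct sets form the basis B.
Close under arbitrary unions to get τ_{X×Y}; counting gives |τ_{X×Y}| = 48.


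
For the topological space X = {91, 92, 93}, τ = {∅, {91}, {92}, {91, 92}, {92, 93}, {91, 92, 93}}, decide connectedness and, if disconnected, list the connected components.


(X, τ) is disconnected; components = [{91}, {92, 93}].

Find clopen sets (U ∈ τ with X ∖ U ∈ τ):
  U = ∅, X ∖ U = {91, 92, 93} — both open, so U is clopen.
  U = {91}, X ∖ U = {92, 93} — both open, so U is clopen.
  U = {92, 93}, X ∖ U = {91} — both open, so U is clopen.
  U = {91, 92, 93}, X ∖ U = ∅ — both open, so U is clopen.
Nontrivial clopen(s) exist: e.g. {91}. So (X, τ) is disconnected.
Compute connected components by grouping points that agree on all clopens:
  component: {91}
  component: {92, 93}


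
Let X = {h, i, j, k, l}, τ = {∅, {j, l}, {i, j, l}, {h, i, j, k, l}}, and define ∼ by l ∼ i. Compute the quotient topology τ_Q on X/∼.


X/∼ = {[h], [i=l], [j], [k]}; |τ_Q| = 3.

Equivalence classes: [h], [i=l], [j], [k].
Quotient map π: X → X/∼ sends h ↦ [h], i ↦ [i=l], j ↦ [j], k ↦ [k], l ↦ [i=l].
For each subset V ⊆ X/∼, compute π^{-1}(V) ⊆ X and check whether π^{-1}(V) ∈ τ. V is open in τ_Q iff π^{-1}(V) ∈ τ.
  V = {}: π^{-1}(V) = ∅ ∈ τ ✓.
  V = {[h]}: π^{-1}(V) = {h} ∉ τ ✗.
  V = {[i=l]}: π^{-1}(V) = {i, l} ∉ τ ✗.
  V = {[h], [i=l]}: π^{-1}(V) = {h, i, l} ∉ τ ✗.
  V = {[j]}: π^{-1}(V) = {j} ∉ τ ✗.
  V = {[h], [j]}: π^{-1}(V) = {h, j} ∉ τ ✗.
  V = {[i=l], [j]}: π^{-1}(V) = {i, j, l} ∈ τ ✓.
  V = {[h], [i=l], [j]}: π^{-1}(V) = {h, i, j, l} ∉ τ ✗.
  V = {[k]}: π^{-1}(V) = {k} ∉ τ ✗.
  V = {[h], [k]}: π^{-1}(V) = {h, k} ∉ τ ✗.
  V = {[i=l], [k]}: π^{-1}(V) = {i, k, l} ∉ τ ✗.
  V = {[h], [i=l], [k]}: π^{-1}(V) = {h, i, k, l} ∉ τ ✗.
  V = {[j], [k]}: π^{-1}(V) = {j, k} ∉ τ ✗.
  V = {[h], [j], [k]}: π^{-1}(V) = {h, j, k} ∉ τ ✗.
  V = {[i=l], [j], [k]}: π^{-1}(V) = {i, j, k, l} ∉ τ ✗.
  V = {[h], [i=l], [j], [k]}: π^{-1}(V) = {h, i, j, k, l} ∈ τ ✓.
Open sets in the quotient: τ_Q = {{}, {[i=l], [j]}, {[h], [i=l], [j], [k]}} (3 elements).


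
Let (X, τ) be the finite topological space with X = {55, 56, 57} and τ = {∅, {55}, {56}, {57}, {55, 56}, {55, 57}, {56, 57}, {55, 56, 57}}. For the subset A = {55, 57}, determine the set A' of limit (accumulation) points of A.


A' = ∅

For each x ∈ X, list the open sets U ∈ τ with x ∈ U, then check whether U ∩ (A ∖ {x}) ≠ ∅ for every such U.
  x = 55: open {55} ∋ x has {55} ∩ (A ∖ {55}) = ∅, so x is NOT a limit point.
  x = 56: open {56} ∋ x has {56} ∩ (A ∖ {56}) = ∅, so x is NOT a limit point.
  x = 57: open {57} ∋ x has {57} ∩ (A ∖ {57}) = ∅, so x is NOT a limit point.
Collecting: A' = ∅.


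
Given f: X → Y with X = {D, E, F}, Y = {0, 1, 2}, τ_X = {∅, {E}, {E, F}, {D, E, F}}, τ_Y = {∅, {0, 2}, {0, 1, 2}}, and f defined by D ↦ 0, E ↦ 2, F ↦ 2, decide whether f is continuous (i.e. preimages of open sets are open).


f IS continuous.

Compute f^{-1}(U) for each U ∈ τ_Y:
  U = ∅: f^{-1}(U) = ∅ ∈ τ_X ✓.
  U = {0, 2}: f^{-1}(U) = {D, E, F} ∈ τ_X ✓.
  U = {0, 1, 2}: f^{-1}(U) = {D, E, F} ∈ τ_X ✓.
Every preimage lies in τ_X, so f IS continuous.


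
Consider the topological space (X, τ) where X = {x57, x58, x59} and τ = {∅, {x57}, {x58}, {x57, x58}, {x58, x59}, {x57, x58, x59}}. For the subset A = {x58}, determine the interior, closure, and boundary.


int(A) = {x58}, cl(A) = {x58, x59}, ∂A = {x59}.

Closed sets in (X, τ) are complements of opens:
  closed(X, τ) = {∅, {x57}, {x59}, {x57, x59}, {x58, x59}, {x57, x58, x59}}.
int(A) = ⋃ {U ∈ τ : U ⊆ A}. Opens contained in A: ∅, {x58}.
Taking the union of these: int(A) = {x58}.
cl(A) = ⋂ {C closed : A ⊆ C}. Closed sets containing A: {x58, x59}, {x57, x58, x59}.
Intersecting these: cl(A) = {x58, x59}.
∂A = cl(A) ∖ int(A) = {x58, x59} ∖ {x58} = {x59}.


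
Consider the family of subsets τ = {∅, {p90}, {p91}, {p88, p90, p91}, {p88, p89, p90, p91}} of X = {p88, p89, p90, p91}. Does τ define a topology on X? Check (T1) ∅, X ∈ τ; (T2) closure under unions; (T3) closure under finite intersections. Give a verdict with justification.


τ is NOT a topology on X.

Axiom (T1): ∅ ∈ τ? Yes; X ∈ τ? Yes.
Axiom (T2/T3): check pairwise unions and intersections of members of τ.
Counterexample for (T2): {p90} ∪ {p91} = {p90, p91} ∉ τ. Therefore τ is NOT a topology.


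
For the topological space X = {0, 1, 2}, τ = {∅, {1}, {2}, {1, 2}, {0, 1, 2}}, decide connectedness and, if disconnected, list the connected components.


(X, τ) is connected.

Find clopen sets (U ∈ τ with X ∖ U ∈ τ):
  U = ∅, X ∖ U = {0, 1, 2} — both open, so U is clopen.
  U = {0, 1, 2}, X ∖ U = ∅ — both open, so U is clopen.
Only trivial clopens (∅ and X) exist, so (X, τ) is connected.
Compute connected components by grouping points that agree on all clopens:
  component: {0, 1, 2}


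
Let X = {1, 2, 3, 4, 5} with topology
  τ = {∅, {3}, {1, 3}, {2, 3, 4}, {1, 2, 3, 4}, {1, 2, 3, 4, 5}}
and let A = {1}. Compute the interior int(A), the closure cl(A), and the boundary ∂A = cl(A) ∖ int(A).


int(A) = ∅, cl(A) = {1, 5}, ∂A = {1, 5}.

Closed sets in (X, τ) are complements of opens:
  closed(X, τ) = {∅, {5}, {1, 5}, {2, 4, 5}, {1, 2, 4, 5}, {1, 2, 3, 4, 5}}.
int(A) = ⋃ {U ∈ τ : U ⊆ A}. Opens contained in A: ∅.
Taking the union of these: int(A) = ∅.
cl(A) = ⋂ {C closed : A ⊆ C}. Closed sets containing A: {1, 5}, {1, 2, 4, 5}, {1, 2, 3, 4, 5}.
Intersecting these: cl(A) = {1, 5}.
∂A = cl(A) ∖ int(A) = {1, 5} ∖ ∅ = {1, 5}.


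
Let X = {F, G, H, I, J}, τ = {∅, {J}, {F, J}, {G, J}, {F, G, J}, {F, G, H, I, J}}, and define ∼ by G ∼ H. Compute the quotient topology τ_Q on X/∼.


X/∼ = {[F], [G=H], [I], [J]}; |τ_Q| = 4.

Equivalence classes: [F], [G=H], [I], [J].
Quotient map π: X → X/∼ sends F ↦ [F], G ↦ [G=H], H ↦ [G=H], I ↦ [I], J ↦ [J].
For each subset V ⊆ X/∼, compute π^{-1}(V) ⊆ X and check whether π^{-1}(V) ∈ τ. V is open in τ_Q iff π^{-1}(V) ∈ τ.
  V = {}: π^{-1}(V) = ∅ ∈ τ ✓.
  V = {[F]}: π^{-1}(V) = {F} ∉ τ ✗.
  V = {[G=H]}: π^{-1}(V) = {G, H} ∉ τ ✗.
  V = {[F], [G=H]}: π^{-1}(V) = {F, G, H} ∉ τ ✗.
  V = {[I]}: π^{-1}(V) = {I} ∉ τ ✗.
  V = {[F], [I]}: π^{-1}(V) = {F, I} ∉ τ ✗.
  V = {[G=H], [I]}: π^{-1}(V) = {G, H, I} ∉ τ ✗.
  V = {[F], [G=H], [I]}: π^{-1}(V) = {F, G, H, I} ∉ τ ✗.
  V = {[J]}: π^{-1}(V) = {J} ∈ τ ✓.
  V = {[F], [J]}: π^{-1}(V) = {F, J} ∈ τ ✓.
  V = {[G=H], [J]}: π^{-1}(V) = {G, H, J} ∉ τ ✗.
  V = {[F], [G=H], [J]}: π^{-1}(V) = {F, G, H, J} ∉ τ ✗.
  V = {[I], [J]}: π^{-1}(V) = {I, J} ∉ τ ✗.
  V = {[F], [I], [J]}: π^{-1}(V) = {F, I, J} ∉ τ ✗.
  V = {[G=H], [I], [J]}: π^{-1}(V) = {G, H, I, J} ∉ τ ✗.
  V = {[F], [G=H], [I], [J]}: π^{-1}(V) = {F, G, H, I, J} ∈ τ ✓.
Open sets in the quotient: τ_Q = {{}, {[J]}, {[F], [J]}, {[F], [G=H], [I], [J]}} (4 elements).


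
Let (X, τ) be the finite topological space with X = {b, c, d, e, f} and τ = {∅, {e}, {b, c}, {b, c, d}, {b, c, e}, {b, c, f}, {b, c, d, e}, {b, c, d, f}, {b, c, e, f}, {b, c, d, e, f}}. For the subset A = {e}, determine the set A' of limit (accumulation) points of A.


A' = ∅

For each x ∈ X, list the open sets U ∈ τ with x ∈ U, then check whether U ∩ (A ∖ {x}) ≠ ∅ for every such U.
  x = b: open {b, c} ∋ x has {b, c} ∩ (A ∖ {b}) = ∅, so x is NOT a limit point.
  x = c: open {b, c} ∋ x has {b, c} ∩ (A ∖ {c}) = ∅, so x is NOT a limit point.
  x = d: open {b, c, d} ∋ x has {b, c, d} ∩ (A ∖ {d}) = ∅, so x is NOT a limit point.
  x = e: open {e} ∋ x has {e} ∩ (A ∖ {e}) = ∅, so x is NOT a limit point.
  x = f: open {b, c, f} ∋ x has {b, c, f} ∩ (A ∖ {f}) = ∅, so x is NOT a limit point.
Collecting: A' = ∅.


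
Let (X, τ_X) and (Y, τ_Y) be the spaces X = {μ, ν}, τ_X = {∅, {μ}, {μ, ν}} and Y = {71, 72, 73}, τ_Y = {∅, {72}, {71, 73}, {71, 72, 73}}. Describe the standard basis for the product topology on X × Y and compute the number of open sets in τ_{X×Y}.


Basis B = {∅ × ∅, {μ} × {72}, {μ} × {71, 73}, {μ, ν} × {72}, {μ} × {71, 72, 73}, {μ, ν} × {71, 73}, {μ, ν} × {71, 72, 73}}; |τ_{X×Y}| = 9.

Enumerate products U × V with U ∈ τ_X, V ∈ τ_Y (deduplicated):
  ∅ × ∅ = {} (∅)
  {μ} × {72} = {(μ,72)}
  {μ} × {71, 73} = {(μ,71), (μ,73)}
  {μ, ν} × {72} = {(μ,72), (ν,72)}
  {μ} × {71, 72, 73} = {(μ,71), (μ,72), (μ,73)}
  {μ, ν} × {71, 73} = {(μ,71), (μ,73), (ν,71), (ν,73)}
  {μ, ν} × {71, 72, 73} = {(μ,71), (μ,72), (μ,73), (ν,71), (ν,72), (ν,73)}
These 7 distinct sets form the basis B.
Close under arbitrary unions to get τ_{X×Y}; counting gives |τ_{X×Y}| = 9.


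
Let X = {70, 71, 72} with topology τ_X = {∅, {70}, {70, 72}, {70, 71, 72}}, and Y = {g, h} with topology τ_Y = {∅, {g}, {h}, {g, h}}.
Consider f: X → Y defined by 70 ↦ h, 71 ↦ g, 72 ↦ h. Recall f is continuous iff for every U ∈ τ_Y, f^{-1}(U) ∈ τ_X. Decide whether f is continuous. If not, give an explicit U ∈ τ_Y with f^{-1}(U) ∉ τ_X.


f is NOT continuous.

Compute f^{-1}(U) for each U ∈ τ_Y:
  U = ∅: f^{-1}(U) = ∅ ∈ τ_X ✓.
  U = {g}: f^{-1}(U) = {71} ∉ τ_X ✗.
  U = {h}: f^{-1}(U) = {70, 72} ∈ τ_X ✓.
  U = {g, h}: f^{-1}(U) = {70, 71, 72} ∈ τ_X ✓.
Found U = {g} with f^{-1}(U) = {71} not in τ_X. Therefore f is NOT continuous.


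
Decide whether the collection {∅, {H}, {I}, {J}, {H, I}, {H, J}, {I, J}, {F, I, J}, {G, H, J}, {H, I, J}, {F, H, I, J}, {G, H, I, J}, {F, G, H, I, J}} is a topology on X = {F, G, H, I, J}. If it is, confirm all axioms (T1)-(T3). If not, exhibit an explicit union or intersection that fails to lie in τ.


τ IS a topology on X.

Axiom (T1): ∅ ∈ τ? Yes; X ∈ τ? Yes.
Axiom (T2/T3): check pairwise unions and intersections of members of τ.
All pairwise intersections and unions checked — each lies in τ. Therefore τ satisfies (T1), (T2), (T3): it IS a topology on X.


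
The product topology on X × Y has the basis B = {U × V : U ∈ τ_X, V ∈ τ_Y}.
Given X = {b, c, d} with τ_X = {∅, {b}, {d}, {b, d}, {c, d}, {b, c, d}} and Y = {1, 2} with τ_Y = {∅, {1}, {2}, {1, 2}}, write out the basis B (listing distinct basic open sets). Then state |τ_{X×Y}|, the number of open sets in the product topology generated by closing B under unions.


Basis B = {∅ × ∅, {b} × {1}, {b} × {2}, {d} × {1}, {d} × {2}, {b} × {1, 2}, {b, d} × {1}, {b, d} × {2}, {c, d} × {1}, {c, d} × {2}, {d} × {1, 2}, {b, c, d} × {1}, {b, c, d} × {2}, {b, d} × {1, 2}, {c, d} × {1, 2}, {b, c, d} × {1, 2}}; |τ_{X×Y}| = 36.

Enumerate products U × V with U ∈ τ_X, V ∈ τ_Y (deduplicated):
  ∅ × ∅ = {} (∅)
  {b} × {1} = {(b,1)}
  {b} × {2} = {(b,2)}
  {d} × {1} = {(d,1)}
  {d} × {2} = {(d,2)}
  {b} × {1, 2} = {(b,1), (b,2)}
  {b, d} × {1} = {(b,1), (d,1)}
  {b, d} × {2} = {(b,2), (d,2)}
  {c, d} × {1} = {(c,1), (d,1)}
  {c, d} × {2} = {(c,2), (d,2)}
  {d} × {1, 2} = {(d,1), (d,2)}
  {b, c, d} × {1} = {(b,1), (c,1), (d,1)}
  {b, c, d} × {2} = {(b,2), (c,2), (d,2)}
  {b, d} × {1, 2} = {(b,1), (b,2), (d,1), (d,2)}
  {c, d} × {1, 2} = {(c,1), (c,2), (d,1), (d,2)}
  {b, c, d} × {1, 2} = {(b,1), (b,2), (c,1), (c,2), (d,1), (d,2)}
These 16 distinct sets form the basis B.
Close under arbitrary unions to get τ_{X×Y}; counting gives |τ_{X×Y}| = 36.


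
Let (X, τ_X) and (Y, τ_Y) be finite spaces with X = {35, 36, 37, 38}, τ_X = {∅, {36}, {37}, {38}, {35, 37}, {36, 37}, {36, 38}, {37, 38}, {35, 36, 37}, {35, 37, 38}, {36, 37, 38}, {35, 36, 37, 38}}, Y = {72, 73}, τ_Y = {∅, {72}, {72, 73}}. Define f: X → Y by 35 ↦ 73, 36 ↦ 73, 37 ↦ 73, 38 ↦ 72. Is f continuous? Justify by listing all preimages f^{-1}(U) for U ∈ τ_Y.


f IS continuous.

Compute f^{-1}(U) for each U ∈ τ_Y:
  U = ∅: f^{-1}(U) = ∅ ∈ τ_X ✓.
  U = {72}: f^{-1}(U) = {38} ∈ τ_X ✓.
  U = {72, 73}: f^{-1}(U) = {35, 36, 37, 38} ∈ τ_X ✓.
Every preimage lies in τ_X, so f IS continuous.


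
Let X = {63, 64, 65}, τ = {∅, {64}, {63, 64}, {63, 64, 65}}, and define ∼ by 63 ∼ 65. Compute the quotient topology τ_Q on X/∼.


X/∼ = {[63=65], [64]}; |τ_Q| = 3.

Equivalence classes: [63=65], [64].
Quotient map π: X → X/∼ sends 63 ↦ [63=65], 64 ↦ [64], 65 ↦ [63=65].
For each subset V ⊆ X/∼, compute π^{-1}(V) ⊆ X and check whether π^{-1}(V) ∈ τ. V is open in τ_Q iff π^{-1}(V) ∈ τ.
  V = {}: π^{-1}(V) = ∅ ∈ τ ✓.
  V = {[63=65]}: π^{-1}(V) = {63, 65} ∉ τ ✗.
  V = {[64]}: π^{-1}(V) = {64} ∈ τ ✓.
  V = {[63=65], [64]}: π^{-1}(V) = {63, 64, 65} ∈ τ ✓.
Open sets in the quotient: τ_Q = {{}, {[64]}, {[63=65], [64]}} (3 elements).


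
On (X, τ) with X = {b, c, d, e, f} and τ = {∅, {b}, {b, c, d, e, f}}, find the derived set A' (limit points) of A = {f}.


A' = {c, d, e}

For each x ∈ X, list the open sets U ∈ τ with x ∈ U, then check whether U ∩ (A ∖ {x}) ≠ ∅ for every such U.
  x = b: open {b} ∋ x has {b} ∩ (A ∖ {b}) = ∅, so x is NOT a limit point.
  x = c: opens ∋ x are {b, c, d, e, f}; each meets A ∖ {c}, so x IS a limit point.
  x = d: opens ∋ x are {b, c, d, e, f}; each meets A ∖ {d}, so x IS a limit point.
  x = e: opens ∋ x are {b, c, d, e, f}; each meets A ∖ {e}, so x IS a limit point.
  x = f: open {b, c, d, e, f} ∋ x has {b, c, d, e, f} ∩ (A ∖ {f}) = ∅, so x is NOT a limit point.
Collecting: A' = {c, d, e}.


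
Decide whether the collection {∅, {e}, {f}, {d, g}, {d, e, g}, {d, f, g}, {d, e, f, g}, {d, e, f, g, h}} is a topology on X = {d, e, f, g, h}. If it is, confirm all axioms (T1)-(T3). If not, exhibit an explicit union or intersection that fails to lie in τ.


τ is NOT a topology on X.

Axiom (T1): ∅ ∈ τ? Yes; X ∈ τ? Yes.
Axiom (T2/T3): check pairwise unions and intersections of members of τ.
Counterexample for (T2): {e} ∪ {f} = {e, f} ∉ τ. Therefore τ is NOT a topology.


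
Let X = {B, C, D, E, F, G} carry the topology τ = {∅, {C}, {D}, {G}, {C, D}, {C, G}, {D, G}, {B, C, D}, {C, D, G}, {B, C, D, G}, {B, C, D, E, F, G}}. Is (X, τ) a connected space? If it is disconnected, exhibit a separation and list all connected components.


(X, τ) is connected.

Find clopen sets (U ∈ τ with X ∖ U ∈ τ):
  U = ∅, X ∖ U = {B, C, D, E, F, G} — both open, so U is clopen.
  U = {B, C, D, E, F, G}, X ∖ U = ∅ — both open, so U is clopen.
Only trivial clopens (∅ and X) exist, so (X, τ) is connected.
Compute connected components by grouping points that agree on all clopens:
  component: {B, C, D, E, F, G}


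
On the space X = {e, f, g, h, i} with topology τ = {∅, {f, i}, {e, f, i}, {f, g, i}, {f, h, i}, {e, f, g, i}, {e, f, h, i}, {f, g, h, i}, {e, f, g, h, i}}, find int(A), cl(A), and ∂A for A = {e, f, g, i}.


int(A) = {e, f, g, i}, cl(A) = {e, f, g, h, i}, ∂A = {h}.

Closed sets in (X, τ) are complements of opens:
  closed(X, τ) = {∅, {e}, {g}, {h}, {e, g}, {e, h}, {g, h}, {e, g, h}, {e, f, g, h, i}}.
int(A) = ⋃ {U ∈ τ : U ⊆ A}. Opens contained in A: ∅, {f, i}, {e, f, i}, {f, g, i}, {e, f, g, i}.
Taking the union of these: int(A) = {e, f, g, i}.
cl(A) = ⋂ {C closed : A ⊆ C}. Closed sets containing A: {e, f, g, h, i}.
Intersecting these: cl(A) = {e, f, g, h, i}.
∂A = cl(A) ∖ int(A) = {e, f, g, h, i} ∖ {e, f, g, i} = {h}.


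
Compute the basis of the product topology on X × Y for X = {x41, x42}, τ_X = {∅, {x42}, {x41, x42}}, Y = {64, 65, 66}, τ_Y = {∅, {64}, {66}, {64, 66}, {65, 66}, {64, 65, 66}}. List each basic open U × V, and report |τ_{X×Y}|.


Basis B = {∅ × ∅, {x42} × {64}, {x42} × {66}, {x41, x42} × {64}, {x41, x42} × {66}, {x42} × {64, 66}, {x42} × {65, 66}, {x42} × {64, 65, 66}, {x41, x42} × {64, 66}, {x41, x42} × {65, 66}, {x41, x42} × {64, 65, 66}}; |τ_{X×Y}| = 18.

Enumerate products U × V with U ∈ τ_X, V ∈ τ_Y (deduplicated):
  ∅ × ∅ = {} (∅)
  {x42} × {64} = {(x42,64)}
  {x42} × {66} = {(x42,66)}
  {x41, x42} × {64} = {(x41,64), (x42,64)}
  {x41, x42} × {66} = {(x41,66), (x42,66)}
  {x42} × {64, 66} = {(x42,64), (x42,66)}
  {x42} × {65, 66} = {(x42,65), (x42,66)}
  {x42} × {64, 65, 66} = {(x42,64), (x42,65), (x42,66)}
  {x41, x42} × {64, 66} = {(x41,64), (x41,66), (x42,64), (x42,66)}
  {x41, x42} × {65, 66} = {(x41,65), (x41,66), (x42,65), (x42,66)}
  {x41, x42} × {64, 65, 66} = {(x41,64), (x41,65), (x41,66), (x42,64), (x42,65), (x42,66)}
These 11 distinct sets form the basis B.
Close under arbitrary unions to get τ_{X×Y}; counting gives |τ_{X×Y}| = 18.


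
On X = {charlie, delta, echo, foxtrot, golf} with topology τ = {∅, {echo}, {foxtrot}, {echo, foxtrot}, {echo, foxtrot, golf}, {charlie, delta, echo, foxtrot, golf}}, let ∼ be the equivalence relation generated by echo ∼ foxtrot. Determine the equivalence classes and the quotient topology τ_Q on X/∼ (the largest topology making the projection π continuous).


X/∼ = {[charlie], [delta], [echo=foxtrot], [golf]}; |τ_Q| = 4.

Equivalence classes: [charlie], [delta], [echo=foxtrot], [golf].
Quotient map π: X → X/∼ sends charlie ↦ [charlie], delta ↦ [delta], echo ↦ [echo=foxtrot], foxtrot ↦ [echo=foxtrot], golf ↦ [golf].
For each subset V ⊆ X/∼, compute π^{-1}(V) ⊆ X and check whether π^{-1}(V) ∈ τ. V is open in τ_Q iff π^{-1}(V) ∈ τ.
  V = {}: π^{-1}(V) = ∅ ∈ τ ✓.
  V = {[charlie]}: π^{-1}(V) = {charlie} ∉ τ ✗.
  V = {[delta]}: π^{-1}(V) = {delta} ∉ τ ✗.
  V = {[charlie], [delta]}: π^{-1}(V) = {charlie, delta} ∉ τ ✗.
  V = {[echo=foxtrot]}: π^{-1}(V) = {echo, foxtrot} ∈ τ ✓.
  V = {[charlie], [echo=foxtrot]}: π^{-1}(V) = {charlie, echo, foxtrot} ∉ τ ✗.
  V = {[delta], [echo=foxtrot]}: π^{-1}(V) = {delta, echo, foxtrot} ∉ τ ✗.
  V = {[charlie], [delta], [echo=foxtrot]}: π^{-1}(V) = {charlie, delta, echo, foxtrot} ∉ τ ✗.
  V = {[golf]}: π^{-1}(V) = {golf} ∉ τ ✗.
  V = {[charlie], [golf]}: π^{-1}(V) = {charlie, golf} ∉ τ ✗.
  V = {[delta], [golf]}: π^{-1}(V) = {delta, golf} ∉ τ ✗.
  V = {[charlie], [delta], [golf]}: π^{-1}(V) = {charlie, delta, golf} ∉ τ ✗.
  V = {[echo=foxtrot], [golf]}: π^{-1}(V) = {echo, foxtrot, golf} ∈ τ ✓.
  V = {[charlie], [echo=foxtrot], [golf]}: π^{-1}(V) = {charlie, echo, foxtrot, golf} ∉ τ ✗.
  V = {[delta], [echo=foxtrot], [golf]}: π^{-1}(V) = {delta, echo, foxtrot, golf} ∉ τ ✗.
  V = {[charlie], [delta], [echo=foxtrot], [golf]}: π^{-1}(V) = {charlie, delta, echo, foxtrot, golf} ∈ τ ✓.
Open sets in the quotient: τ_Q = {{}, {[echo=foxtrot]}, {[echo=foxtrot], [golf]}, {[charlie], [delta], [echo=foxtrot], [golf]}} (4 elements).


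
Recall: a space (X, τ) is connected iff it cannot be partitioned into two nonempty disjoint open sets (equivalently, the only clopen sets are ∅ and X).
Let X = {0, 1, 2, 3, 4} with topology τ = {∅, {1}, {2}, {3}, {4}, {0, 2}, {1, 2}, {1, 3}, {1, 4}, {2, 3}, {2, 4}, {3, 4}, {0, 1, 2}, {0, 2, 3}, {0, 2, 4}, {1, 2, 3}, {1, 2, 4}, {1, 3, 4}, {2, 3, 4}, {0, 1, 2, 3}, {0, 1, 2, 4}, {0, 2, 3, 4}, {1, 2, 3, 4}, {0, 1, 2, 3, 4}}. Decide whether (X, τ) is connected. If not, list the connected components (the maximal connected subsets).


(X, τ) is disconnected; components = [{1}, {3}, {4}, {0, 2}].

Find clopen sets (U ∈ τ with X ∖ U ∈ τ):
  U = ∅, X ∖ U = {0, 1, 2, 3, 4} — both open, so U is clopen.
  U = {1}, X ∖ U = {0, 2, 3, 4} — both open, so U is clopen.
  U = {3}, X ∖ U = {0, 1, 2, 4} — both open, so U is clopen.
  U = {4}, X ∖ U = {0, 1, 2, 3} — both open, so U is clopen.
  U = {0, 2}, X ∖ U = {1, 3, 4} — both open, so U is clopen.
  U = {1, 3}, X ∖ U = {0, 2, 4} — both open, so U is clopen.
  U = {1, 4}, X ∖ U = {0, 2, 3} — both open, so U is clopen.
  U = {3, 4}, X ∖ U = {0, 1, 2} — both open, so U is clopen.
  U = {0, 1, 2}, X ∖ U = {3, 4} — both open, so U is clopen.
  U = {0, 2, 3}, X ∖ U = {1, 4} — both open, so U is clopen.
  U = {0, 2, 4}, X ∖ U = {1, 3} — both open, so U is clopen.
  U = {1, 3, 4}, X ∖ U = {0, 2} — both open, so U is clopen.
  U = {0, 1, 2, 3}, X ∖ U = {4} — both open, so U is clopen.
  U = {0, 1, 2, 4}, X ∖ U = {3} — both open, so U is clopen.
  U = {0, 2, 3, 4}, X ∖ U = {1} — both open, so U is clopen.
  U = {0, 1, 2, 3, 4}, X ∖ U = ∅ — both open, so U is clopen.
Nontrivial clopen(s) exist: e.g. {1, 4}. So (X, τ) is disconnected.
Compute connected components by grouping points that agree on all clopens:
  component: {1}
  component: {3}
  component: {4}
  component: {0, 2}


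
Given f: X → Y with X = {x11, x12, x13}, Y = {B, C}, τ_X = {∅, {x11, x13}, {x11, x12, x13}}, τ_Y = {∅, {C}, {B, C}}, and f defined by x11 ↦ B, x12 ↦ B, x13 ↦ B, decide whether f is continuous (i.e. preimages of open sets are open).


f IS continuous.

Compute f^{-1}(U) for each U ∈ τ_Y:
  U = ∅: f^{-1}(U) = ∅ ∈ τ_X ✓.
  U = {C}: f^{-1}(U) = ∅ ∈ τ_X ✓.
  U = {B, C}: f^{-1}(U) = {x11, x12, x13} ∈ τ_X ✓.
Every preimage lies in τ_X, so f IS continuous.


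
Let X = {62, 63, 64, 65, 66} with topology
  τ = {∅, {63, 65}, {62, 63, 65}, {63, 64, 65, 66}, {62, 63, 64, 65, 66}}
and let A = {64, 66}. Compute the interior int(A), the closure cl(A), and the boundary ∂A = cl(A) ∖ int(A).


int(A) = ∅, cl(A) = {64, 66}, ∂A = {64, 66}.

Closed sets in (X, τ) are complements of opens:
  closed(X, τ) = {∅, {62}, {64, 66}, {62, 64, 66}, {62, 63, 64, 65, 66}}.
int(A) = ⋃ {U ∈ τ : U ⊆ A}. Opens contained in A: ∅.
Taking the union of these: int(A) = ∅.
cl(A) = ⋂ {C closed : A ⊆ C}. Closed sets containing A: {64, 66}, {62, 64, 66}, {62, 63, 64, 65, 66}.
Intersecting these: cl(A) = {64, 66}.
∂A = cl(A) ∖ int(A) = {64, 66} ∖ ∅ = {64, 66}.


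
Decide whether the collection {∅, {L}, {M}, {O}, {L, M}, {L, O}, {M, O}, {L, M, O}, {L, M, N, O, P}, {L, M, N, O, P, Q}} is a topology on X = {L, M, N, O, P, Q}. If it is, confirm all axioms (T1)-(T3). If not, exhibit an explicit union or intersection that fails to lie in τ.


τ IS a topology on X.

Axiom (T1): ∅ ∈ τ? Yes; X ∈ τ? Yes.
Axiom (T2/T3): check pairwise unions and intersections of members of τ.
All pairwise intersections and unions checked — each lies in τ. Therefore τ satisfies (T1), (T2), (T3): it IS a topology on X.


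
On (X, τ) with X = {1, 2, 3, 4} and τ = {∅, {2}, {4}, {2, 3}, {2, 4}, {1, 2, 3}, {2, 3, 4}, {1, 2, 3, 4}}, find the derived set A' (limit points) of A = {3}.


A' = {1}

For each x ∈ X, list the open sets U ∈ τ with x ∈ U, then check whether U ∩ (A ∖ {x}) ≠ ∅ for every such U.
  x = 1: opens ∋ x are {1, 2, 3}, {1, 2, 3, 4}; each meets A ∖ {1}, so x IS a limit point.
  x = 2: open {2} ∋ x has {2} ∩ (A ∖ {2}) = ∅, so x is NOT a limit point.
  x = 3: open {2, 3} ∋ x has {2, 3} ∩ (A ∖ {3}) = ∅, so x is NOT a limit point.
  x = 4: open {4} ∋ x has {4} ∩ (A ∖ {4}) = ∅, so x is NOT a limit point.
Collecting: A' = {1}.


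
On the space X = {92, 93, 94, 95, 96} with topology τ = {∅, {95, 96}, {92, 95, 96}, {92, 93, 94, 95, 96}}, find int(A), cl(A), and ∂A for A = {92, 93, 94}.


int(A) = ∅, cl(A) = {92, 93, 94}, ∂A = {92, 93, 94}.

Closed sets in (X, τ) are complements of opens:
  closed(X, τ) = {∅, {93, 94}, {92, 93, 94}, {92, 93, 94, 95, 96}}.
int(A) = ⋃ {U ∈ τ : U ⊆ A}. Opens contained in A: ∅.
Taking the union of these: int(A) = ∅.
cl(A) = ⋂ {C closed : A ⊆ C}. Closed sets containing A: {92, 93, 94}, {92, 93, 94, 95, 96}.
Intersecting these: cl(A) = {92, 93, 94}.
∂A = cl(A) ∖ int(A) = {92, 93, 94} ∖ ∅ = {92, 93, 94}.


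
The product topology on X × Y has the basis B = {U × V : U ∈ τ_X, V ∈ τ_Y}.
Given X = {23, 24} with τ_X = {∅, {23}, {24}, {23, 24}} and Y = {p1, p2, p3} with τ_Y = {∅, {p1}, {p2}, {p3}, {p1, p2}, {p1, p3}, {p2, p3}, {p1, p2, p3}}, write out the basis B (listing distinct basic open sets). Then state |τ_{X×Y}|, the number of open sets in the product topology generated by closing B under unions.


Basis B = {∅ × ∅, {23} × {p1}, {23} × {p2}, {23} × {p3}, {24} × {p1}, {24} × {p2}, {24} × {p3}, {23} × {p1, p2}, {23} × {p1, p3}, {23, 24} × {p1}, {23} × {p2, p3}, {23, 24} × {p2}, {23, 24} × {p3}, {24} × {p1, p2}, {24} × {p1, p3}, {24} × {p2, p3}, {23} × {p1, p2, p3}, {24} × {p1, p2, p3}, {23, 24} × {p1, p2}, {23, 24} × {p1, p3}, {23, 24} × {p2, p3}, {23, 24} × {p1, p2, p3}}; |τ_{X×Y}| = 64.

Enumerate products U × V with U ∈ τ_X, V ∈ τ_Y (deduplicated):
  ∅ × ∅ = {} (∅)
  {23} × {p1} = {(23,p1)}
  {23} × {p2} = {(23,p2)}
  {23} × {p3} = {(23,p3)}
  {24} × {p1} = {(24,p1)}
  {24} × {p2} = {(24,p2)}
  {24} × {p3} = {(24,p3)}
  {23} × {p1, p2} = {(23,p1), (23,p2)}
  {23} × {p1, p3} = {(23,p1), (23,p3)}
  {23, 24} × {p1} = {(23,p1), (24,p1)}
  {23} × {p2, p3} = {(23,p2), (23,p3)}
  {23, 24} × {p2} = {(23,p2), (24,p2)}
  {23, 24} × {p3} = {(23,p3), (24,p3)}
  {24} × {p1, p2} = {(24,p1), (24,p2)}
  {24} × {p1, p3} = {(24,p1), (24,p3)}
  {24} × {p2, p3} = {(24,p2), (24,p3)}
  {23} × {p1, p2, p3} = {(23,p1), (23,p2), (23,p3)}
  {24} × {p1, p2, p3} = {(24,p1), (24,p2), (24,p3)}
  {23, 24} × {p1, p2} = {(23,p1), (23,p2), (24,p1), (24,p2)}
  {23, 24} × {p1, p3} = {(23,p1), (23,p3), (24,p1), (24,p3)}
  {23, 24} × {p2, p3} = {(23,p2), (23,p3), (24,p2), (24,p3)}
  {23, 24} × {p1, p2, p3} = {(23,p1), (23,p2), (23,p3), (24,p1), (24,p2), (24,p3)}
These 22 distinct sets form the basis B.
Close under arbitrary unions to get τ_{X×Y}; counting gives |τ_{X×Y}| = 64.
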